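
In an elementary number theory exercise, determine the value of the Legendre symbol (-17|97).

-1

(-17|97)
  = (17|97)    [97 ≡ 1 mod 4 ⇒ (-1|97) = +1]
  = (97|17)    [QR: 17 ≡ 1 mod 4, sign kept]
  = (12|17)    [97 ≡ 12 mod 17]
  = (3|17)    [17 ≡ 1 mod 8 ⇒ (2|17)^2 = +1]
  = (17|3)    [QR: 17 ≡ 1 mod 4, sign kept]
  = (2|3)    [17 ≡ 2 mod 3]
  = -(1|3)    [3 ≡ 3 mod 8 ⇒ (2|3) = -1]
  = -1    [(1|3) = 1]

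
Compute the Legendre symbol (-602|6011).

(-602|6011)
  = (5409|6011)    [-602 ≡ 5409 mod 6011]
  = (6011|5409)    [QR: 5409 ≡ 1 mod 4, sign kept]
  = (602|5409)    [6011 ≡ 602 mod 5409]
  = (301|5409)    [5409 ≡ 1 mod 8 ⇒ (2|5409) = +1]
  = (5409|301)    [QR: 301 ≡ 1 mod 4, sign kept]
  = (292|301)    [5409 ≡ 292 mod 301]
  = (73|301)    [301 ≡ 5 mod 8 ⇒ (2|301)^2 = +1]
  = (301|73)    [QR: 73 ≡ 1 mod 4, sign kept]
  = (9|73)    [301 ≡ 9 mod 73]
  = (73|9)    [QR: 9 ≡ 1 mod 4, sign kept]
  = (1|9)    [73 ≡ 1 mod 9]
  = 1    [(1|9) = 1]

1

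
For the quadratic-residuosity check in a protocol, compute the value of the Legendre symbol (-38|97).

-1

Reduce the numerator: -38 ≡ 59 (mod 97), so (-38|97) = (59|97).
97 ≡ 1 (mod 4), so quadratic reciprocity gives (59|97) = (97|59). Reduce: 97 ≡ 38 (mod 59). Now have (38|59).
Factor out 2: 38 = 2·19. Since 59 ≡ 3 (mod 8), (2|59) = -1. Now have -(19|59).
Both 19 ≡ 3 and 59 ≡ 3 (mod 4), so reciprocity gives (19|59) = -(59|19). Reduce: 59 ≡ 2 (mod 19). Now have (2|19).
Factor out 2: 2 = 2. Since 19 ≡ 3 (mod 8), (2|19) = -1. Now have -(1|19).
(1|19) = 1. Collecting the sign factors: -1.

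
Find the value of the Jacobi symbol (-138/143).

Reduce the numerator: -138 ≡ 5 (mod 143), so (-138/143) = (5/143).
5 ≡ 1 (mod 4), so quadratic reciprocity gives (5/143) = (143/5). Reduce: 143 ≡ 3 (mod 5). Now have (3/5).
5 ≡ 1 (mod 4), so quadratic reciprocity gives (3/5) = (5/3). Reduce: 5 ≡ 2 (mod 3). Now have (2/3).
Factor out 2: 2 = 2. Since 3 ≡ 3 (mod 8), (2/3) = -1. Now have -(1/3).
(1/3) = 1. Collecting the sign factors: -1.

-1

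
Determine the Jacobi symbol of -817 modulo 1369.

1

(-817/1369)
  = (552/1369)    [-817 ≡ 552 mod 1369]
  = (69/1369)    [1369 ≡ 1 mod 8 ⇒ (2/1369)^3 = +1]
  = (1369/69)    [QR: 69 ≡ 1 mod 4, sign kept]
  = (58/69)    [1369 ≡ 58 mod 69]
  = -(29/69)    [69 ≡ 5 mod 8 ⇒ (2/69) = -1]
  = -(69/29)    [QR: 29 ≡ 1 mod 4, sign kept]
  = -(11/29)    [69 ≡ 11 mod 29]
  = -(29/11)    [QR: 29 ≡ 1 mod 4, sign kept]
  = -(7/11)    [29 ≡ 7 mod 11]
  = (11/7)    [QR: both ≡ 3 mod 4, sign flips]
  = (4/7)    [11 ≡ 4 mod 7]
  = (1/7)    [7 ≡ 7 mod 8 ⇒ (2/7)^2 = +1]
  = 1    [(1/7) = 1]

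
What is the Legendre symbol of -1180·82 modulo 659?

-1

By multiplicativity, (-1180·82/659) = (-1180/659)·(82/659).
First factor (-1180/659):
Pull out -1: (-1180/659) = (-1/659)·(1180/659). Since 659 ≡ 3 (mod 4), (-1/659) = -1. Now have -(1180/659).
Reduce the numerator: 1180 ≡ 521 (mod 659), so (1180/659) = (521/659).
521 ≡ 1 (mod 4), so quadratic reciprocity gives (521/659) = (659/521). Reduce: 659 ≡ 138 (mod 521). Now have -(138/521).
Factor out 2: 138 = 2·69. Since 521 ≡ 1 (mod 8), (2/521) = +1. Now have -(69/521).
69 ≡ 1 (mod 4), so quadratic reciprocity gives (69/521) = (521/69). Reduce: 521 ≡ 38 (mod 69). Now have -(38/69).
Factor out 2: 38 = 2·19. Since 69 ≡ 5 (mod 8), (2/69) = -1. Now have (19/69).
69 ≡ 1 (mod 4), so quadratic reciprocity gives (19/69) = (69/19). Reduce: 69 ≡ 12 (mod 19). Now have (12/19).
Factor out 2: 12 = 2^2·3. Since 19 ≡ 3 (mod 8), (2/19) = -1, and (2/19)^2 = +1. Now have (3/19).
Both 3 ≡ 3 and 19 ≡ 3 (mod 4), so reciprocity gives (3/19) = -(19/3). Reduce: 19 ≡ 1 (mod 3). Now have -(1/3).
(1/3) = 1. Collecting the sign factors: -1.
Second factor (82/659):
Factor out 2: 82 = 2·41. Since 659 ≡ 3 (mod 8), (2/659) = -1. Now have -(41/659).
41 ≡ 1 (mod 4), so quadratic reciprocity gives (41/659) = (659/41). Reduce: 659 ≡ 3 (mod 41). Now have -(3/41).
41 ≡ 1 (mod 4), so quadratic reciprocity gives (3/41) = (41/3). Reduce: 41 ≡ 2 (mod 3). Now have -(2/3).
Factor out 2: 2 = 2. Since 3 ≡ 3 (mod 8), (2/3) = -1. Now have (1/3).
(1/3) = 1. Collecting the sign factors: 1.
Product: (-1)·(1) = -1.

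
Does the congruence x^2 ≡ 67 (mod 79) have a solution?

(67|79)
  = -(79|67)    [QR: both ≡ 3 mod 4, sign flips]
  = -(12|67)    [79 ≡ 12 mod 67]
  = -(3|67)    [67 ≡ 3 mod 8 ⇒ (2|67)^2 = +1]
  = (67|3)    [QR: both ≡ 3 mod 4, sign flips]
  = (1|3)    [67 ≡ 1 mod 3]
  = 1    [(1|3) = 1]
(67|79) = 1, and 79 is prime, so 67 is a quadratic residue mod 79.

yes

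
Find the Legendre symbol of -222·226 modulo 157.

By multiplicativity, (-222·226|157) = (-222|157)·(226|157).
First factor (-222|157):
(-222|157)
  = (92|157)    [-222 ≡ 92 mod 157]
  = (23|157)    [157 ≡ 5 mod 8 ⇒ (2|157)^2 = +1]
  = (157|23)    [QR: 157 ≡ 1 mod 4, sign kept]
  = (19|23)    [157 ≡ 19 mod 23]
  = -(23|19)    [QR: both ≡ 3 mod 4, sign flips]
  = -(4|19)    [23 ≡ 4 mod 19]
  = -(1|19)    [19 ≡ 3 mod 8 ⇒ (2|19)^2 = +1]
  = -1    [(1|19) = 1]
Second factor (226|157):
(226|157)
  = (69|157)    [226 ≡ 69 mod 157]
  = (157|69)    [QR: 69 ≡ 1 mod 4, sign kept]
  = (19|69)    [157 ≡ 19 mod 69]
  = (69|19)    [QR: 69 ≡ 1 mod 4, sign kept]
  = (12|19)    [69 ≡ 12 mod 19]
  = (3|19)    [19 ≡ 3 mod 8 ⇒ (2|19)^2 = +1]
  = -(19|3)    [QR: both ≡ 3 mod 4, sign flips]
  = -(1|3)    [19 ≡ 1 mod 3]
  = -1    [(1|3) = 1]
Product: (-1)·(-1) = 1.

1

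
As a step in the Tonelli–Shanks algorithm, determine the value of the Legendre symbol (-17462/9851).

-1

Reduce the numerator: -17462 ≡ 2240 (mod 9851), so (-17462/9851) = (2240/9851).
Factor out 2: 2240 = 2^6·35. Since 9851 ≡ 3 (mod 8), (2/9851) = -1, and (2/9851)^6 = +1. Now have (35/9851).
Both 35 ≡ 3 and 9851 ≡ 3 (mod 4), so reciprocity gives (35/9851) = -(9851/35). Reduce: 9851 ≡ 16 (mod 35). Now have -(16/35).
Factor out 2: 16 = 2^4. Since 35 ≡ 3 (mod 8), (2/35) = -1, and (2/35)^4 = +1. Now have -(1/35).
(1/35) = 1. Collecting the sign factors: -1.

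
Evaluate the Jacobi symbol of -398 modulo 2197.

-1

Reduce the numerator: -398 ≡ 1799 (mod 2197), so (-398/2197) = (1799/2197).
2197 ≡ 1 (mod 4), so quadratic reciprocity gives (1799/2197) = (2197/1799). Reduce: 2197 ≡ 398 (mod 1799). Now have (398/1799).
Factor out 2: 398 = 2·199. Since 1799 ≡ 7 (mod 8), (2/1799) = +1. Now have (199/1799).
Both 199 ≡ 3 and 1799 ≡ 3 (mod 4), so reciprocity gives (199/1799) = -(1799/199). Reduce: 1799 ≡ 8 (mod 199). Now have -(8/199).
Factor out 2: 8 = 2^3. Since 199 ≡ 7 (mod 8), (2/199) = +1, and (2/199)^3 = +1. Now have -(1/199).
(1/199) = 1. Collecting the sign factors: -1.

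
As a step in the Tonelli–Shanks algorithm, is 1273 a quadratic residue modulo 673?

(1273|673)
  = (600|673)    [1273 ≡ 600 mod 673]
  = (75|673)    [673 ≡ 1 mod 8 ⇒ (2|673)^3 = +1]
  = (673|75)    [QR: 673 ≡ 1 mod 4, sign kept]
  = (73|75)    [673 ≡ 73 mod 75]
  = (75|73)    [QR: 73 ≡ 1 mod 4, sign kept]
  = (2|73)    [75 ≡ 2 mod 73]
  = (1|73)    [73 ≡ 1 mod 8 ⇒ (2|73) = +1]
  = 1    [(1|73) = 1]
The Legendre symbol is 1, so x^2 ≡ 1273 (mod 673) has solution.

yes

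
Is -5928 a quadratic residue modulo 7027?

no

Pull out -1: (-5928/7027) = (-1/7027)·(5928/7027). Since 7027 ≡ 3 (mod 4), (-1/7027) = -1. Now have -(5928/7027).
Factor out 2: 5928 = 2^3·741. Since 7027 ≡ 3 (mod 8), (2/7027) = -1, and (2/7027)^3 = -1. Now have (741/7027).
741 ≡ 1 (mod 4), so quadratic reciprocity gives (741/7027) = (7027/741). Reduce: 7027 ≡ 358 (mod 741). Now have (358/741).
Factor out 2: 358 = 2·179. Since 741 ≡ 5 (mod 8), (2/741) = -1. Now have -(179/741).
741 ≡ 1 (mod 4), so quadratic reciprocity gives (179/741) = (741/179). Reduce: 741 ≡ 25 (mod 179). Now have -(25/179).
25 ≡ 1 (mod 4), so quadratic reciprocity gives (25/179) = (179/25). Reduce: 179 ≡ 4 (mod 25). Now have -(4/25).
Factor out 2: 4 = 2^2. Since 25 ≡ 1 (mod 8), (2/25) = +1, and (2/25)^2 = +1. Now have -(1/25).
(1/25) = 1. Collecting the sign factors: -1.
(-5928/7027) = -1, and 7027 is prime, so -5928 is not a quadratic residue mod 7027.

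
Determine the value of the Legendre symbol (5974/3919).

(5974/3919)
  = (2055/3919)    [5974 ≡ 2055 mod 3919]
  = -(3919/2055)    [QR: both ≡ 3 mod 4, sign flips]
  = -(1864/2055)    [3919 ≡ 1864 mod 2055]
  = -(233/2055)    [2055 ≡ 7 mod 8 ⇒ (2/2055)^3 = +1]
  = -(2055/233)    [QR: 233 ≡ 1 mod 4, sign kept]
  = -(191/233)    [2055 ≡ 191 mod 233]
  = -(233/191)    [QR: 233 ≡ 1 mod 4, sign kept]
  = -(42/191)    [233 ≡ 42 mod 191]
  = -(21/191)    [191 ≡ 7 mod 8 ⇒ (2/191) = +1]
  = -(191/21)    [QR: 21 ≡ 1 mod 4, sign kept]
  = -(2/21)    [191 ≡ 2 mod 21]
  = (1/21)    [21 ≡ 5 mod 8 ⇒ (2/21) = -1]
  = 1    [(1/21) = 1]

1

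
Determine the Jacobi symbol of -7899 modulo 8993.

-1

Pull out -1: (-7899|8993) = (-1|8993)·(7899|8993). Since 8993 ≡ 1 (mod 4), (-1|8993) = +1. Now have (7899|8993).
8993 ≡ 1 (mod 4), so quadratic reciprocity gives (7899|8993) = (8993|7899). Reduce: 8993 ≡ 1094 (mod 7899). Now have (1094|7899).
Factor out 2: 1094 = 2·547. Since 7899 ≡ 3 (mod 8), (2|7899) = -1. Now have -(547|7899).
Both 547 ≡ 3 and 7899 ≡ 3 (mod 4), so reciprocity gives (547|7899) = -(7899|547). Reduce: 7899 ≡ 241 (mod 547). Now have (241|547).
241 ≡ 1 (mod 4), so quadratic reciprocity gives (241|547) = (547|241). Reduce: 547 ≡ 65 (mod 241). Now have (65|241).
65 ≡ 1 (mod 4), so quadratic reciprocity gives (65|241) = (241|65). Reduce: 241 ≡ 46 (mod 65). Now have (46|65).
Factor out 2: 46 = 2·23. Since 65 ≡ 1 (mod 8), (2|65) = +1. Now have (23|65).
65 ≡ 1 (mod 4), so quadratic reciprocity gives (23|65) = (65|23). Reduce: 65 ≡ 19 (mod 23). Now have (19|23).
Both 19 ≡ 3 and 23 ≡ 3 (mod 4), so reciprocity gives (19|23) = -(23|19). Reduce: 23 ≡ 4 (mod 19). Now have -(4|19).
Factor out 2: 4 = 2^2. Since 19 ≡ 3 (mod 8), (2|19) = -1, and (2|19)^2 = +1. Now have -(1|19).
(1|19) = 1. Collecting the sign factors: -1.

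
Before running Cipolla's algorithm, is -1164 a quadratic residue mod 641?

(-1164/641)
  = (118/641)    [-1164 ≡ 118 mod 641]
  = (59/641)    [641 ≡ 1 mod 8 ⇒ (2/641) = +1]
  = (641/59)    [QR: 641 ≡ 1 mod 4, sign kept]
  = (51/59)    [641 ≡ 51 mod 59]
  = -(59/51)    [QR: both ≡ 3 mod 4, sign flips]
  = -(8/51)    [59 ≡ 8 mod 51]
  = (1/51)    [51 ≡ 3 mod 8 ⇒ (2/51)^3 = -1]
  = 1    [(1/51) = 1]
(-1164/641) = 1, and 641 is prime, so -1164 is a quadratic residue mod 641.

yes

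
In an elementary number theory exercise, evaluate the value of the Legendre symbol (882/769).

(882/769)
  = (113/769)    [882 ≡ 113 mod 769]
  = (769/113)    [QR: 113 ≡ 1 mod 4, sign kept]
  = (91/113)    [769 ≡ 91 mod 113]
  = (113/91)    [QR: 113 ≡ 1 mod 4, sign kept]
  = (22/91)    [113 ≡ 22 mod 91]
  = -(11/91)    [91 ≡ 3 mod 8 ⇒ (2/91) = -1]
  = (91/11)    [QR: both ≡ 3 mod 4, sign flips]
  = (3/11)    [91 ≡ 3 mod 11]
  = -(11/3)    [QR: both ≡ 3 mod 4, sign flips]
  = -(2/3)    [11 ≡ 2 mod 3]
  = (1/3)    [3 ≡ 3 mod 8 ⇒ (2/3) = -1]
  = 1    [(1/3) = 1]

1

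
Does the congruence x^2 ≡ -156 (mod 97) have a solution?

no

(-156|97)
  = (38|97)    [-156 ≡ 38 mod 97]
  = (19|97)    [97 ≡ 1 mod 8 ⇒ (2|97) = +1]
  = (97|19)    [QR: 97 ≡ 1 mod 4, sign kept]
  = (2|19)    [97 ≡ 2 mod 19]
  = -(1|19)    [19 ≡ 3 mod 8 ⇒ (2|19) = -1]
  = -1    [(1|19) = 1]
(-156|97) = -1, and 97 is prime, so -156 is not a quadratic residue mod 97.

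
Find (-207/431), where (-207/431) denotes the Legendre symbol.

-1

(-207/431)
  = (224/431)    [-207 ≡ 224 mod 431]
  = (7/431)    [431 ≡ 7 mod 8 ⇒ (2/431)^5 = +1]
  = -(431/7)    [QR: both ≡ 3 mod 4, sign flips]
  = -(4/7)    [431 ≡ 4 mod 7]
  = -(1/7)    [7 ≡ 7 mod 8 ⇒ (2/7)^2 = +1]
  = -1    [(1/7) = 1]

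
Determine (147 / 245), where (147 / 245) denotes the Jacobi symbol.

0

245 ≡ 1 (mod 4), so quadratic reciprocity gives (147 / 245) = (245 / 147). Reduce: 245 ≡ 98 (mod 147). Now have (98 / 147).
Factor out 2: 98 = 2·49. Since 147 ≡ 3 (mod 8), (2 / 147) = -1. Now have -(49 / 147).
49 ≡ 1 (mod 4), so quadratic reciprocity gives (49 / 147) = (147 / 49). Reduce: 147 ≡ 0 (mod 49). Now have -(0 / 49).
The numerator is now 0 with denominator 49 > 1: the symbol is 0.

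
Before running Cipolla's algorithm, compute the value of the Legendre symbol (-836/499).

-1

Reduce the numerator: -836 ≡ 162 (mod 499), so (-836/499) = (162/499).
Factor out 2: 162 = 2·81. Since 499 ≡ 3 (mod 8), (2/499) = -1. Now have -(81/499).
81 ≡ 1 (mod 4), so quadratic reciprocity gives (81/499) = (499/81). Reduce: 499 ≡ 13 (mod 81). Now have -(13/81).
13 ≡ 1 (mod 4), so quadratic reciprocity gives (13/81) = (81/13). Reduce: 81 ≡ 3 (mod 13). Now have -(3/13).
13 ≡ 1 (mod 4), so quadratic reciprocity gives (3/13) = (13/3). Reduce: 13 ≡ 1 (mod 3). Now have -(1/3).
(1/3) = 1. Collecting the sign factors: -1.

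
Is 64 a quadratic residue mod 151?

(64/151)
  = (1/151)    [151 ≡ 7 mod 8 ⇒ (2/151)^6 = +1]
  = 1    [(1/151) = 1]
(64/151) = 1, and 151 is prime, so 64 is a quadratic residue mod 151.

yes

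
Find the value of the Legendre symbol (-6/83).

Reduce the numerator: -6 ≡ 77 (mod 83), so (-6/83) = (77/83).
77 ≡ 1 (mod 4), so quadratic reciprocity gives (77/83) = (83/77). Reduce: 83 ≡ 6 (mod 77). Now have (6/77).
Factor out 2: 6 = 2·3. Since 77 ≡ 5 (mod 8), (2/77) = -1. Now have -(3/77).
77 ≡ 1 (mod 4), so quadratic reciprocity gives (3/77) = (77/3). Reduce: 77 ≡ 2 (mod 3). Now have -(2/3).
Factor out 2: 2 = 2. Since 3 ≡ 3 (mod 8), (2/3) = -1. Now have (1/3).
(1/3) = 1. Collecting the sign factors: 1.

1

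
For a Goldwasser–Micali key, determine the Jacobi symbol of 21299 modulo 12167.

Reduce the numerator: 21299 ≡ 9132 (mod 12167), so (21299|12167) = (9132|12167).
Factor out 2: 9132 = 2^2·2283. Since 12167 ≡ 7 (mod 8), (2|12167) = +1, and (2|12167)^2 = +1. Now have (2283|12167).
Both 2283 ≡ 3 and 12167 ≡ 3 (mod 4), so reciprocity gives (2283|12167) = -(12167|2283). Reduce: 12167 ≡ 752 (mod 2283). Now have -(752|2283).
Factor out 2: 752 = 2^4·47. Since 2283 ≡ 3 (mod 8), (2|2283) = -1, and (2|2283)^4 = +1. Now have -(47|2283).
Both 47 ≡ 3 and 2283 ≡ 3 (mod 4), so reciprocity gives (47|2283) = -(2283|47). Reduce: 2283 ≡ 27 (mod 47). Now have (27|47).
Both 27 ≡ 3 and 47 ≡ 3 (mod 4), so reciprocity gives (27|47) = -(47|27). Reduce: 47 ≡ 20 (mod 27). Now have -(20|27).
Factor out 2: 20 = 2^2·5. Since 27 ≡ 3 (mod 8), (2|27) = -1, and (2|27)^2 = +1. Now have -(5|27).
5 ≡ 1 (mod 4), so quadratic reciprocity gives (5|27) = (27|5). Reduce: 27 ≡ 2 (mod 5). Now have -(2|5).
Factor out 2: 2 = 2. Since 5 ≡ 5 (mod 8), (2|5) = -1. Now have (1|5).
(1|5) = 1. Collecting the sign factors: 1.

1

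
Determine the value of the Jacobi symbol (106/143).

1

Factor out 2: 106 = 2·53. Since 143 ≡ 7 (mod 8), (2/143) = +1. Now have (53/143).
53 ≡ 1 (mod 4), so quadratic reciprocity gives (53/143) = (143/53). Reduce: 143 ≡ 37 (mod 53). Now have (37/53).
37 ≡ 1 (mod 4), so quadratic reciprocity gives (37/53) = (53/37). Reduce: 53 ≡ 16 (mod 37). Now have (16/37).
Factor out 2: 16 = 2^4. Since 37 ≡ 5 (mod 8), (2/37) = -1, and (2/37)^4 = +1. Now have (1/37).
(1/37) = 1. Collecting the sign factors: 1.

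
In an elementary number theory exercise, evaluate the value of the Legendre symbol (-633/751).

(-633/751)
  = (118/751)    [-633 ≡ 118 mod 751]
  = (59/751)    [751 ≡ 7 mod 8 ⇒ (2/751) = +1]
  = -(751/59)    [QR: both ≡ 3 mod 4, sign flips]
  = -(43/59)    [751 ≡ 43 mod 59]
  = (59/43)    [QR: both ≡ 3 mod 4, sign flips]
  = (16/43)    [59 ≡ 16 mod 43]
  = (1/43)    [43 ≡ 3 mod 8 ⇒ (2/43)^4 = +1]
  = 1    [(1/43) = 1]

1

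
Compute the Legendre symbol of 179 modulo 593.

(179 / 593)
  = (593 / 179)    [QR: 593 ≡ 1 mod 4, sign kept]
  = (56 / 179)    [593 ≡ 56 mod 179]
  = -(7 / 179)    [179 ≡ 3 mod 8 ⇒ (2 / 179)^3 = -1]
  = (179 / 7)    [QR: both ≡ 3 mod 4, sign flips]
  = (4 / 7)    [179 ≡ 4 mod 7]
  = (1 / 7)    [7 ≡ 7 mod 8 ⇒ (2 / 7)^2 = +1]
  = 1    [(1 / 7) = 1]

1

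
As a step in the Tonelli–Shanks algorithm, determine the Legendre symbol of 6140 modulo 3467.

(6140 / 3467)
  = (2673 / 3467)    [6140 ≡ 2673 mod 3467]
  = (3467 / 2673)    [QR: 2673 ≡ 1 mod 4, sign kept]
  = (794 / 2673)    [3467 ≡ 794 mod 2673]
  = (397 / 2673)    [2673 ≡ 1 mod 8 ⇒ (2 / 2673) = +1]
  = (2673 / 397)    [QR: 397 ≡ 1 mod 4, sign kept]
  = (291 / 397)    [2673 ≡ 291 mod 397]
  = (397 / 291)    [QR: 397 ≡ 1 mod 4, sign kept]
  = (106 / 291)    [397 ≡ 106 mod 291]
  = -(53 / 291)    [291 ≡ 3 mod 8 ⇒ (2 / 291) = -1]
  = -(291 / 53)    [QR: 53 ≡ 1 mod 4, sign kept]
  = -(26 / 53)    [291 ≡ 26 mod 53]
  = (13 / 53)    [53 ≡ 5 mod 8 ⇒ (2 / 53) = -1]
  = (53 / 13)    [QR: 13 ≡ 1 mod 4, sign kept]
  = (1 / 13)    [53 ≡ 1 mod 13]
  = 1    [(1 / 13) = 1]

1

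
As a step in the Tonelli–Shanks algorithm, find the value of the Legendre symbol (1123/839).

-1

(1123/839)
  = (284/839)    [1123 ≡ 284 mod 839]
  = (71/839)    [839 ≡ 7 mod 8 ⇒ (2/839)^2 = +1]
  = -(839/71)    [QR: both ≡ 3 mod 4, sign flips]
  = -(58/71)    [839 ≡ 58 mod 71]
  = -(29/71)    [71 ≡ 7 mod 8 ⇒ (2/71) = +1]
  = -(71/29)    [QR: 29 ≡ 1 mod 4, sign kept]
  = -(13/29)    [71 ≡ 13 mod 29]
  = -(29/13)    [QR: 13 ≡ 1 mod 4, sign kept]
  = -(3/13)    [29 ≡ 3 mod 13]
  = -(13/3)    [QR: 13 ≡ 1 mod 4, sign kept]
  = -(1/3)    [13 ≡ 1 mod 3]
  = -1    [(1/3) = 1]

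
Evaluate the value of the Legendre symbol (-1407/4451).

(-1407/4451)
  = -(1407/4451)    [4451 ≡ 3 mod 4 ⇒ (-1/4451) = -1]
  = (4451/1407)    [QR: both ≡ 3 mod 4, sign flips]
  = (230/1407)    [4451 ≡ 230 mod 1407]
  = (115/1407)    [1407 ≡ 7 mod 8 ⇒ (2/1407) = +1]
  = -(1407/115)    [QR: both ≡ 3 mod 4, sign flips]
  = -(27/115)    [1407 ≡ 27 mod 115]
  = (115/27)    [QR: both ≡ 3 mod 4, sign flips]
  = (7/27)    [115 ≡ 7 mod 27]
  = -(27/7)    [QR: both ≡ 3 mod 4, sign flips]
  = -(6/7)    [27 ≡ 6 mod 7]
  = -(3/7)    [7 ≡ 7 mod 8 ⇒ (2/7) = +1]
  = (7/3)    [QR: both ≡ 3 mod 4, sign flips]
  = (1/3)    [7 ≡ 1 mod 3]
  = 1    [(1/3) = 1]

1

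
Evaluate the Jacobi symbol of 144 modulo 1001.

Factor out 2: 144 = 2^4·9. Since 1001 ≡ 1 (mod 8), (2/1001) = +1, and (2/1001)^4 = +1. Now have (9/1001).
9 ≡ 1 (mod 4), so quadratic reciprocity gives (9/1001) = (1001/9). Reduce: 1001 ≡ 2 (mod 9). Now have (2/9).
Factor out 2: 2 = 2. Since 9 ≡ 1 (mod 8), (2/9) = +1. Now have (1/9).
(1/9) = 1. Collecting the sign factors: 1.

1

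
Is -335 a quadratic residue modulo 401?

no

(-335/401)
  = (335/401)    [401 ≡ 1 mod 4 ⇒ (-1/401) = +1]
  = (401/335)    [QR: 401 ≡ 1 mod 4, sign kept]
  = (66/335)    [401 ≡ 66 mod 335]
  = (33/335)    [335 ≡ 7 mod 8 ⇒ (2/335) = +1]
  = (335/33)    [QR: 33 ≡ 1 mod 4, sign kept]
  = (5/33)    [335 ≡ 5 mod 33]
  = (33/5)    [QR: 5 ≡ 1 mod 4, sign kept]
  = (3/5)    [33 ≡ 3 mod 5]
  = (5/3)    [QR: 5 ≡ 1 mod 4, sign kept]
  = (2/3)    [5 ≡ 2 mod 3]
  = -(1/3)    [3 ≡ 3 mod 8 ⇒ (2/3) = -1]
  = -1    [(1/3) = 1]
The Legendre symbol is -1, so x^2 ≡ -335 (mod 401) has no solution.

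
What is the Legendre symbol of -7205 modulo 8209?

-1

(-7205|8209)
  = (1004|8209)    [-7205 ≡ 1004 mod 8209]
  = (251|8209)    [8209 ≡ 1 mod 8 ⇒ (2|8209)^2 = +1]
  = (8209|251)    [QR: 8209 ≡ 1 mod 4, sign kept]
  = (177|251)    [8209 ≡ 177 mod 251]
  = (251|177)    [QR: 177 ≡ 1 mod 4, sign kept]
  = (74|177)    [251 ≡ 74 mod 177]
  = (37|177)    [177 ≡ 1 mod 8 ⇒ (2|177) = +1]
  = (177|37)    [QR: 37 ≡ 1 mod 4, sign kept]
  = (29|37)    [177 ≡ 29 mod 37]
  = (37|29)    [QR: 29 ≡ 1 mod 4, sign kept]
  = (8|29)    [37 ≡ 8 mod 29]
  = -(1|29)    [29 ≡ 5 mod 8 ⇒ (2|29)^3 = -1]
  = -1    [(1|29) = 1]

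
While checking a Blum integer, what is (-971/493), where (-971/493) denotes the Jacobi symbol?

-1

(-971/493)
  = (971/493)    [493 ≡ 1 mod 4 ⇒ (-1/493) = +1]
  = (478/493)    [971 ≡ 478 mod 493]
  = -(239/493)    [493 ≡ 5 mod 8 ⇒ (2/493) = -1]
  = -(493/239)    [QR: 493 ≡ 1 mod 4, sign kept]
  = -(15/239)    [493 ≡ 15 mod 239]
  = (239/15)    [QR: both ≡ 3 mod 4, sign flips]
  = (14/15)    [239 ≡ 14 mod 15]
  = (7/15)    [15 ≡ 7 mod 8 ⇒ (2/15) = +1]
  = -(15/7)    [QR: both ≡ 3 mod 4, sign flips]
  = -(1/7)    [15 ≡ 1 mod 7]
  = -1    [(1/7) = 1]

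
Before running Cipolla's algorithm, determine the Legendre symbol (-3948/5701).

-1

Pull out -1: (-3948/5701) = (-1/5701)·(3948/5701). Since 5701 ≡ 1 (mod 4), (-1/5701) = +1. Now have (3948/5701).
Factor out 2: 3948 = 2^2·987. Since 5701 ≡ 5 (mod 8), (2/5701) = -1, and (2/5701)^2 = +1. Now have (987/5701).
5701 ≡ 1 (mod 4), so quadratic reciprocity gives (987/5701) = (5701/987). Reduce: 5701 ≡ 766 (mod 987). Now have (766/987).
Factor out 2: 766 = 2·383. Since 987 ≡ 3 (mod 8), (2/987) = -1. Now have -(383/987).
Both 383 ≡ 3 and 987 ≡ 3 (mod 4), so reciprocity gives (383/987) = -(987/383). Reduce: 987 ≡ 221 (mod 383). Now have (221/383).
221 ≡ 1 (mod 4), so quadratic reciprocity gives (221/383) = (383/221). Reduce: 383 ≡ 162 (mod 221). Now have (162/221).
Factor out 2: 162 = 2·81. Since 221 ≡ 5 (mod 8), (2/221) = -1. Now have -(81/221).
81 ≡ 1 (mod 4), so quadratic reciprocity gives (81/221) = (221/81). Reduce: 221 ≡ 59 (mod 81). Now have -(59/81).
81 ≡ 1 (mod 4), so quadratic reciprocity gives (59/81) = (81/59). Reduce: 81 ≡ 22 (mod 59). Now have -(22/59).
Factor out 2: 22 = 2·11. Since 59 ≡ 3 (mod 8), (2/59) = -1. Now have (11/59).
Both 11 ≡ 3 and 59 ≡ 3 (mod 4), so reciprocity gives (11/59) = -(59/11). Reduce: 59 ≡ 4 (mod 11). Now have -(4/11).
Factor out 2: 4 = 2^2. Since 11 ≡ 3 (mod 8), (2/11) = -1, and (2/11)^2 = +1. Now have -(1/11).
(1/11) = 1. Collecting the sign factors: -1.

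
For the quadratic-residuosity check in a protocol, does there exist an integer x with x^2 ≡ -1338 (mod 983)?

no

(-1338/983)
  = (628/983)    [-1338 ≡ 628 mod 983]
  = (157/983)    [983 ≡ 7 mod 8 ⇒ (2/983)^2 = +1]
  = (983/157)    [QR: 157 ≡ 1 mod 4, sign kept]
  = (41/157)    [983 ≡ 41 mod 157]
  = (157/41)    [QR: 41 ≡ 1 mod 4, sign kept]
  = (34/41)    [157 ≡ 34 mod 41]
  = (17/41)    [41 ≡ 1 mod 8 ⇒ (2/41) = +1]
  = (41/17)    [QR: 17 ≡ 1 mod 4, sign kept]
  = (7/17)    [41 ≡ 7 mod 17]
  = (17/7)    [QR: 17 ≡ 1 mod 4, sign kept]
  = (3/7)    [17 ≡ 3 mod 7]
  = -(7/3)    [QR: both ≡ 3 mod 4, sign flips]
  = -(1/3)    [7 ≡ 1 mod 3]
  = -1    [(1/3) = 1]
The Legendre symbol is -1, so x^2 ≡ -1338 (mod 983) has no solution.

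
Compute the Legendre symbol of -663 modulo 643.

1

Pull out -1: (-663/643) = (-1/643)·(663/643). Since 643 ≡ 3 (mod 4), (-1/643) = -1. Now have -(663/643).
Reduce the numerator: 663 ≡ 20 (mod 643), so (663/643) = (20/643).
Factor out 2: 20 = 2^2·5. Since 643 ≡ 3 (mod 8), (2/643) = -1, and (2/643)^2 = +1. Now have -(5/643).
5 ≡ 1 (mod 4), so quadratic reciprocity gives (5/643) = (643/5). Reduce: 643 ≡ 3 (mod 5). Now have -(3/5).
5 ≡ 1 (mod 4), so quadratic reciprocity gives (3/5) = (5/3). Reduce: 5 ≡ 2 (mod 3). Now have -(2/3).
Factor out 2: 2 = 2. Since 3 ≡ 3 (mod 8), (2/3) = -1. Now have (1/3).
(1/3) = 1. Collecting the sign factors: 1.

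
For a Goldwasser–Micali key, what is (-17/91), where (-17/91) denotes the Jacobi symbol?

(-17/91)
  = (74/91)    [-17 ≡ 74 mod 91]
  = -(37/91)    [91 ≡ 3 mod 8 ⇒ (2/91) = -1]
  = -(91/37)    [QR: 37 ≡ 1 mod 4, sign kept]
  = -(17/37)    [91 ≡ 17 mod 37]
  = -(37/17)    [QR: 17 ≡ 1 mod 4, sign kept]
  = -(3/17)    [37 ≡ 3 mod 17]
  = -(17/3)    [QR: 17 ≡ 1 mod 4, sign kept]
  = -(2/3)    [17 ≡ 2 mod 3]
  = (1/3)    [3 ≡ 3 mod 8 ⇒ (2/3) = -1]
  = 1    [(1/3) = 1]

1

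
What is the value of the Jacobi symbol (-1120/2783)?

-1

Reduce the numerator: -1120 ≡ 1663 (mod 2783), so (-1120/2783) = (1663/2783).
Both 1663 ≡ 3 and 2783 ≡ 3 (mod 4), so reciprocity gives (1663/2783) = -(2783/1663). Reduce: 2783 ≡ 1120 (mod 1663). Now have -(1120/1663).
Factor out 2: 1120 = 2^5·35. Since 1663 ≡ 7 (mod 8), (2/1663) = +1, and (2/1663)^5 = +1. Now have -(35/1663).
Both 35 ≡ 3 and 1663 ≡ 3 (mod 4), so reciprocity gives (35/1663) = -(1663/35). Reduce: 1663 ≡ 18 (mod 35). Now have (18/35).
Factor out 2: 18 = 2·9. Since 35 ≡ 3 (mod 8), (2/35) = -1. Now have -(9/35).
9 ≡ 1 (mod 4), so quadratic reciprocity gives (9/35) = (35/9). Reduce: 35 ≡ 8 (mod 9). Now have -(8/9).
Factor out 2: 8 = 2^3. Since 9 ≡ 1 (mod 8), (2/9) = +1, and (2/9)^3 = +1. Now have -(1/9).
(1/9) = 1. Collecting the sign factors: -1.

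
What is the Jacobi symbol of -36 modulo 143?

-1

Pull out -1: (-36/143) = (-1/143)·(36/143). Since 143 ≡ 3 (mod 4), (-1/143) = -1. Now have -(36/143).
Factor out 2: 36 = 2^2·9. Since 143 ≡ 7 (mod 8), (2/143) = +1, and (2/143)^2 = +1. Now have -(9/143).
9 ≡ 1 (mod 4), so quadratic reciprocity gives (9/143) = (143/9). Reduce: 143 ≡ 8 (mod 9). Now have -(8/9).
Factor out 2: 8 = 2^3. Since 9 ≡ 1 (mod 8), (2/9) = +1, and (2/9)^3 = +1. Now have -(1/9).
(1/9) = 1. Collecting the sign factors: -1.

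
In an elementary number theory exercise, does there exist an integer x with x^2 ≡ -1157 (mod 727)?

yes

Pull out -1: (-1157/727) = (-1/727)·(1157/727). Since 727 ≡ 3 (mod 4), (-1/727) = -1. Now have -(1157/727).
Reduce the numerator: 1157 ≡ 430 (mod 727), so (1157/727) = (430/727).
Factor out 2: 430 = 2·215. Since 727 ≡ 7 (mod 8), (2/727) = +1. Now have -(215/727).
Both 215 ≡ 3 and 727 ≡ 3 (mod 4), so reciprocity gives (215/727) = -(727/215). Reduce: 727 ≡ 82 (mod 215). Now have (82/215).
Factor out 2: 82 = 2·41. Since 215 ≡ 7 (mod 8), (2/215) = +1. Now have (41/215).
41 ≡ 1 (mod 4), so quadratic reciprocity gives (41/215) = (215/41). Reduce: 215 ≡ 10 (mod 41). Now have (10/41).
Factor out 2: 10 = 2·5. Since 41 ≡ 1 (mod 8), (2/41) = +1. Now have (5/41).
5 ≡ 1 (mod 4), so quadratic reciprocity gives (5/41) = (41/5). Reduce: 41 ≡ 1 (mod 5). Now have (1/5).
(1/5) = 1. Collecting the sign factors: 1.
The Legendre symbol is 1, so x^2 ≡ -1157 (mod 727) has solution.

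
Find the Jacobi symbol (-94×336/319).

1

By multiplicativity, (-94·336/319) = (-94/319)·(336/319).
First factor (-94/319):
(-94/319)
  = -(94/319)    [319 ≡ 3 mod 4 ⇒ (-1/319) = -1]
  = -(47/319)    [319 ≡ 7 mod 8 ⇒ (2/319) = +1]
  = (319/47)    [QR: both ≡ 3 mod 4, sign flips]
  = (37/47)    [319 ≡ 37 mod 47]
  = (47/37)    [QR: 37 ≡ 1 mod 4, sign kept]
  = (10/37)    [47 ≡ 10 mod 37]
  = -(5/37)    [37 ≡ 5 mod 8 ⇒ (2/37) = -1]
  = -(37/5)    [QR: 5 ≡ 1 mod 4, sign kept]
  = -(2/5)    [37 ≡ 2 mod 5]
  = (1/5)    [5 ≡ 5 mod 8 ⇒ (2/5) = -1]
  = 1    [(1/5) = 1]
Second factor (336/319):
(336/319)
  = (17/319)    [336 ≡ 17 mod 319]
  = (319/17)    [QR: 17 ≡ 1 mod 4, sign kept]
  = (13/17)    [319 ≡ 13 mod 17]
  = (17/13)    [QR: 13 ≡ 1 mod 4, sign kept]
  = (4/13)    [17 ≡ 4 mod 13]
  = (1/13)    [13 ≡ 5 mod 8 ⇒ (2/13)^2 = +1]
  = 1    [(1/13) = 1]
Product: (1)·(1) = 1.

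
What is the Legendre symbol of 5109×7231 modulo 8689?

-1

By multiplicativity, (5109·7231/8689) = (5109/8689)·(7231/8689).
First factor (5109/8689):
(5109/8689)
  = (8689/5109)    [QR: 5109 ≡ 1 mod 4, sign kept]
  = (3580/5109)    [8689 ≡ 3580 mod 5109]
  = (895/5109)    [5109 ≡ 5 mod 8 ⇒ (2/5109)^2 = +1]
  = (5109/895)    [QR: 5109 ≡ 1 mod 4, sign kept]
  = (634/895)    [5109 ≡ 634 mod 895]
  = (317/895)    [895 ≡ 7 mod 8 ⇒ (2/895) = +1]
  = (895/317)    [QR: 317 ≡ 1 mod 4, sign kept]
  = (261/317)    [895 ≡ 261 mod 317]
  = (317/261)    [QR: 261 ≡ 1 mod 4, sign kept]
  = (56/261)    [317 ≡ 56 mod 261]
  = -(7/261)    [261 ≡ 5 mod 8 ⇒ (2/261)^3 = -1]
  = -(261/7)    [QR: 261 ≡ 1 mod 4, sign kept]
  = -(2/7)    [261 ≡ 2 mod 7]
  = -(1/7)    [7 ≡ 7 mod 8 ⇒ (2/7) = +1]
  = -1    [(1/7) = 1]
Second factor (7231/8689):
(7231/8689)
  = (8689/7231)    [QR: 8689 ≡ 1 mod 4, sign kept]
  = (1458/7231)    [8689 ≡ 1458 mod 7231]
  = (729/7231)    [7231 ≡ 7 mod 8 ⇒ (2/7231) = +1]
  = (7231/729)    [QR: 729 ≡ 1 mod 4, sign kept]
  = (670/729)    [7231 ≡ 670 mod 729]
  = (335/729)    [729 ≡ 1 mod 8 ⇒ (2/729) = +1]
  = (729/335)    [QR: 729 ≡ 1 mod 4, sign kept]
  = (59/335)    [729 ≡ 59 mod 335]
  = -(335/59)    [QR: both ≡ 3 mod 4, sign flips]
  = -(40/59)    [335 ≡ 40 mod 59]
  = (5/59)    [59 ≡ 3 mod 8 ⇒ (2/59)^3 = -1]
  = (59/5)    [QR: 5 ≡ 1 mod 4, sign kept]
  = (4/5)    [59 ≡ 4 mod 5]
  = (1/5)    [5 ≡ 5 mod 8 ⇒ (2/5)^2 = +1]
  = 1    [(1/5) = 1]
Product: (-1)·(1) = -1.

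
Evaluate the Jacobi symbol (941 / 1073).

1

(941 / 1073)
  = (1073 / 941)    [QR: 941 ≡ 1 mod 4, sign kept]
  = (132 / 941)    [1073 ≡ 132 mod 941]
  = (33 / 941)    [941 ≡ 5 mod 8 ⇒ (2 / 941)^2 = +1]
  = (941 / 33)    [QR: 33 ≡ 1 mod 4, sign kept]
  = (17 / 33)    [941 ≡ 17 mod 33]
  = (33 / 17)    [QR: 17 ≡ 1 mod 4, sign kept]
  = (16 / 17)    [33 ≡ 16 mod 17]
  = (1 / 17)    [17 ≡ 1 mod 8 ⇒ (2 / 17)^4 = +1]
  = 1    [(1 / 17) = 1]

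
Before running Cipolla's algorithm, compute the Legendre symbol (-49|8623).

-1

(-49|8623)
  = (8574|8623)    [-49 ≡ 8574 mod 8623]
  = (4287|8623)    [8623 ≡ 7 mod 8 ⇒ (2|8623) = +1]
  = -(8623|4287)    [QR: both ≡ 3 mod 4, sign flips]
  = -(49|4287)    [8623 ≡ 49 mod 4287]
  = -(4287|49)    [QR: 49 ≡ 1 mod 4, sign kept]
  = -(24|49)    [4287 ≡ 24 mod 49]
  = -(3|49)    [49 ≡ 1 mod 8 ⇒ (2|49)^3 = +1]
  = -(49|3)    [QR: 49 ≡ 1 mod 4, sign kept]
  = -(1|3)    [49 ≡ 1 mod 3]
  = -1    [(1|3) = 1]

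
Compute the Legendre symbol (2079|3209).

(2079|3209)
  = (3209|2079)    [QR: 3209 ≡ 1 mod 4, sign kept]
  = (1130|2079)    [3209 ≡ 1130 mod 2079]
  = (565|2079)    [2079 ≡ 7 mod 8 ⇒ (2|2079) = +1]
  = (2079|565)    [QR: 565 ≡ 1 mod 4, sign kept]
  = (384|565)    [2079 ≡ 384 mod 565]
  = -(3|565)    [565 ≡ 5 mod 8 ⇒ (2|565)^7 = -1]
  = -(565|3)    [QR: 565 ≡ 1 mod 4, sign kept]
  = -(1|3)    [565 ≡ 1 mod 3]
  = -1    [(1|3) = 1]

-1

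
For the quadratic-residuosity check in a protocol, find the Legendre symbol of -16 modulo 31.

Reduce the numerator: -16 ≡ 15 (mod 31), so (-16/31) = (15/31).
Both 15 ≡ 3 and 31 ≡ 3 (mod 4), so reciprocity gives (15/31) = -(31/15). Reduce: 31 ≡ 1 (mod 15). Now have -(1/15).
(1/15) = 1. Collecting the sign factors: -1.

-1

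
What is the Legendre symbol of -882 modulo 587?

1

Reduce the numerator: -882 ≡ 292 (mod 587), so (-882/587) = (292/587).
Factor out 2: 292 = 2^2·73. Since 587 ≡ 3 (mod 8), (2/587) = -1, and (2/587)^2 = +1. Now have (73/587).
73 ≡ 1 (mod 4), so quadratic reciprocity gives (73/587) = (587/73). Reduce: 587 ≡ 3 (mod 73). Now have (3/73).
73 ≡ 1 (mod 4), so quadratic reciprocity gives (3/73) = (73/3). Reduce: 73 ≡ 1 (mod 3). Now have (1/3).
(1/3) = 1. Collecting the sign factors: 1.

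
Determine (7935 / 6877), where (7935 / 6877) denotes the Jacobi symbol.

Reduce the numerator: 7935 ≡ 1058 (mod 6877), so (7935 / 6877) = (1058 / 6877).
Factor out 2: 1058 = 2·529. Since 6877 ≡ 5 (mod 8), (2 / 6877) = -1. Now have -(529 / 6877).
529 ≡ 1 (mod 4), so quadratic reciprocity gives (529 / 6877) = (6877 / 529). Reduce: 6877 ≡ 0 (mod 529). Now have -(0 / 529).
The numerator is now 0 with denominator 529 > 1: the symbol is 0.

0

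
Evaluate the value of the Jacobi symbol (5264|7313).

-1

Factor out 2: 5264 = 2^4·329. Since 7313 ≡ 1 (mod 8), (2|7313) = +1, and (2|7313)^4 = +1. Now have (329|7313).
329 ≡ 1 (mod 4), so quadratic reciprocity gives (329|7313) = (7313|329). Reduce: 7313 ≡ 75 (mod 329). Now have (75|329).
329 ≡ 1 (mod 4), so quadratic reciprocity gives (75|329) = (329|75). Reduce: 329 ≡ 29 (mod 75). Now have (29|75).
29 ≡ 1 (mod 4), so quadratic reciprocity gives (29|75) = (75|29). Reduce: 75 ≡ 17 (mod 29). Now have (17|29).
17 ≡ 1 (mod 4), so quadratic reciprocity gives (17|29) = (29|17). Reduce: 29 ≡ 12 (mod 17). Now have (12|17).
Factor out 2: 12 = 2^2·3. Since 17 ≡ 1 (mod 8), (2|17) = +1, and (2|17)^2 = +1. Now have (3|17).
17 ≡ 1 (mod 4), so quadratic reciprocity gives (3|17) = (17|3). Reduce: 17 ≡ 2 (mod 3). Now have (2|3).
Factor out 2: 2 = 2. Since 3 ≡ 3 (mod 8), (2|3) = -1. Now have -(1|3).
(1|3) = 1. Collecting the sign factors: -1.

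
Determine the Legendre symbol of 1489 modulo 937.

Reduce the numerator: 1489 ≡ 552 (mod 937), so (1489 / 937) = (552 / 937).
Factor out 2: 552 = 2^3·69. Since 937 ≡ 1 (mod 8), (2 / 937) = +1, and (2 / 937)^3 = +1. Now have (69 / 937).
69 ≡ 1 (mod 4), so quadratic reciprocity gives (69 / 937) = (937 / 69). Reduce: 937 ≡ 40 (mod 69). Now have (40 / 69).
Factor out 2: 40 = 2^3·5. Since 69 ≡ 5 (mod 8), (2 / 69) = -1, and (2 / 69)^3 = -1. Now have -(5 / 69).
5 ≡ 1 (mod 4), so quadratic reciprocity gives (5 / 69) = (69 / 5). Reduce: 69 ≡ 4 (mod 5). Now have -(4 / 5).
Factor out 2: 4 = 2^2. Since 5 ≡ 5 (mod 8), (2 / 5) = -1, and (2 / 5)^2 = +1. Now have -(1 / 5).
(1 / 5) = 1. Collecting the sign factors: -1.

-1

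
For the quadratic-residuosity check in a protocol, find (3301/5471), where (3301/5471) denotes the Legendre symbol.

1

3301 ≡ 1 (mod 4), so quadratic reciprocity gives (3301/5471) = (5471/3301). Reduce: 5471 ≡ 2170 (mod 3301). Now have (2170/3301).
Factor out 2: 2170 = 2·1085. Since 3301 ≡ 5 (mod 8), (2/3301) = -1. Now have -(1085/3301).
1085 ≡ 1 (mod 4), so quadratic reciprocity gives (1085/3301) = (3301/1085). Reduce: 3301 ≡ 46 (mod 1085). Now have -(46/1085).
Factor out 2: 46 = 2·23. Since 1085 ≡ 5 (mod 8), (2/1085) = -1. Now have (23/1085).
1085 ≡ 1 (mod 4), so quadratic reciprocity gives (23/1085) = (1085/23). Reduce: 1085 ≡ 4 (mod 23). Now have (4/23).
Factor out 2: 4 = 2^2. Since 23 ≡ 7 (mod 8), (2/23) = +1, and (2/23)^2 = +1. Now have (1/23).
(1/23) = 1. Collecting the sign factors: 1.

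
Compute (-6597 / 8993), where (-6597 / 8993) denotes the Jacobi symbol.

1

(-6597 / 8993)
  = (6597 / 8993)    [8993 ≡ 1 mod 4 ⇒ (-1 / 8993) = +1]
  = (8993 / 6597)    [QR: 6597 ≡ 1 mod 4, sign kept]
  = (2396 / 6597)    [8993 ≡ 2396 mod 6597]
  = (599 / 6597)    [6597 ≡ 5 mod 8 ⇒ (2 / 6597)^2 = +1]
  = (6597 / 599)    [QR: 6597 ≡ 1 mod 4, sign kept]
  = (8 / 599)    [6597 ≡ 8 mod 599]
  = (1 / 599)    [599 ≡ 7 mod 8 ⇒ (2 / 599)^3 = +1]
  = 1    [(1 / 599) = 1]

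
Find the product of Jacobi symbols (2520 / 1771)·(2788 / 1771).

By multiplicativity, (2520·2788 / 1771) = (2520 / 1771)·(2788 / 1771).
First factor (2520 / 1771):
(2520 / 1771)
  = (749 / 1771)    [2520 ≡ 749 mod 1771]
  = (1771 / 749)    [QR: 749 ≡ 1 mod 4, sign kept]
  = (273 / 749)    [1771 ≡ 273 mod 749]
  = (749 / 273)    [QR: 273 ≡ 1 mod 4, sign kept]
  = (203 / 273)    [749 ≡ 203 mod 273]
  = (273 / 203)    [QR: 273 ≡ 1 mod 4, sign kept]
  = (70 / 203)    [273 ≡ 70 mod 203]
  = -(35 / 203)    [203 ≡ 3 mod 8 ⇒ (2 / 203) = -1]
  = (203 / 35)    [QR: both ≡ 3 mod 4, sign flips]
  = (28 / 35)    [203 ≡ 28 mod 35]
  = (7 / 35)    [35 ≡ 3 mod 8 ⇒ (2 / 35)^2 = +1]
  = -(35 / 7)    [QR: both ≡ 3 mod 4, sign flips]
  = -(0 / 7)    [35 ≡ 0 mod 7]
  = 0    [numerator 0, gcd > 1]
Second factor (2788 / 1771):
(2788 / 1771)
  = (1017 / 1771)    [2788 ≡ 1017 mod 1771]
  = (1771 / 1017)    [QR: 1017 ≡ 1 mod 4, sign kept]
  = (754 / 1017)    [1771 ≡ 754 mod 1017]
  = (377 / 1017)    [1017 ≡ 1 mod 8 ⇒ (2 / 1017) = +1]
  = (1017 / 377)    [QR: 377 ≡ 1 mod 4, sign kept]
  = (263 / 377)    [1017 ≡ 263 mod 377]
  = (377 / 263)    [QR: 377 ≡ 1 mod 4, sign kept]
  = (114 / 263)    [377 ≡ 114 mod 263]
  = (57 / 263)    [263 ≡ 7 mod 8 ⇒ (2 / 263) = +1]
  = (263 / 57)    [QR: 57 ≡ 1 mod 4, sign kept]
  = (35 / 57)    [263 ≡ 35 mod 57]
  = (57 / 35)    [QR: 57 ≡ 1 mod 4, sign kept]
  = (22 / 35)    [57 ≡ 22 mod 35]
  = -(11 / 35)    [35 ≡ 3 mod 8 ⇒ (2 / 35) = -1]
  = (35 / 11)    [QR: both ≡ 3 mod 4, sign flips]
  = (2 / 11)    [35 ≡ 2 mod 11]
  = -(1 / 11)    [11 ≡ 3 mod 8 ⇒ (2 / 11) = -1]
  = -1    [(1 / 11) = 1]
Product: (0)·(-1) = 0.

0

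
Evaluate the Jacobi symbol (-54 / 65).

-1

(-54 / 65)
  = (11 / 65)    [-54 ≡ 11 mod 65]
  = (65 / 11)    [QR: 65 ≡ 1 mod 4, sign kept]
  = (10 / 11)    [65 ≡ 10 mod 11]
  = -(5 / 11)    [11 ≡ 3 mod 8 ⇒ (2 / 11) = -1]
  = -(11 / 5)    [QR: 5 ≡ 1 mod 4, sign kept]
  = -(1 / 5)    [11 ≡ 1 mod 5]
  = -1    [(1 / 5) = 1]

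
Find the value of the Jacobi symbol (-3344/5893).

1

Reduce the numerator: -3344 ≡ 2549 (mod 5893), so (-3344/5893) = (2549/5893).
2549 ≡ 1 (mod 4), so quadratic reciprocity gives (2549/5893) = (5893/2549). Reduce: 5893 ≡ 795 (mod 2549). Now have (795/2549).
2549 ≡ 1 (mod 4), so quadratic reciprocity gives (795/2549) = (2549/795). Reduce: 2549 ≡ 164 (mod 795). Now have (164/795).
Factor out 2: 164 = 2^2·41. Since 795 ≡ 3 (mod 8), (2/795) = -1, and (2/795)^2 = +1. Now have (41/795).
41 ≡ 1 (mod 4), so quadratic reciprocity gives (41/795) = (795/41). Reduce: 795 ≡ 16 (mod 41). Now have (16/41).
Factor out 2: 16 = 2^4. Since 41 ≡ 1 (mod 8), (2/41) = +1, and (2/41)^4 = +1. Now have (1/41).
(1/41) = 1. Collecting the sign factors: 1.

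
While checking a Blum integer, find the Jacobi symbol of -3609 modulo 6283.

1

(-3609|6283)
  = -(3609|6283)    [6283 ≡ 3 mod 4 ⇒ (-1|6283) = -1]
  = -(6283|3609)    [QR: 3609 ≡ 1 mod 4, sign kept]
  = -(2674|3609)    [6283 ≡ 2674 mod 3609]
  = -(1337|3609)    [3609 ≡ 1 mod 8 ⇒ (2|3609) = +1]
  = -(3609|1337)    [QR: 1337 ≡ 1 mod 4, sign kept]
  = -(935|1337)    [3609 ≡ 935 mod 1337]
  = -(1337|935)    [QR: 1337 ≡ 1 mod 4, sign kept]
  = -(402|935)    [1337 ≡ 402 mod 935]
  = -(201|935)    [935 ≡ 7 mod 8 ⇒ (2|935) = +1]
  = -(935|201)    [QR: 201 ≡ 1 mod 4, sign kept]
  = -(131|201)    [935 ≡ 131 mod 201]
  = -(201|131)    [QR: 201 ≡ 1 mod 4, sign kept]
  = -(70|131)    [201 ≡ 70 mod 131]
  = (35|131)    [131 ≡ 3 mod 8 ⇒ (2|131) = -1]
  = -(131|35)    [QR: both ≡ 3 mod 4, sign flips]
  = -(26|35)    [131 ≡ 26 mod 35]
  = (13|35)    [35 ≡ 3 mod 8 ⇒ (2|35) = -1]
  = (35|13)    [QR: 13 ≡ 1 mod 4, sign kept]
  = (9|13)    [35 ≡ 9 mod 13]
  = (13|9)    [QR: 9 ≡ 1 mod 4, sign kept]
  = (4|9)    [13 ≡ 4 mod 9]
  = (1|9)    [9 ≡ 1 mod 8 ⇒ (2|9)^2 = +1]
  = 1    [(1|9) = 1]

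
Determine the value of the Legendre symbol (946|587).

1

Reduce the numerator: 946 ≡ 359 (mod 587), so (946|587) = (359|587).
Both 359 ≡ 3 and 587 ≡ 3 (mod 4), so reciprocity gives (359|587) = -(587|359). Reduce: 587 ≡ 228 (mod 359). Now have -(228|359).
Factor out 2: 228 = 2^2·57. Since 359 ≡ 7 (mod 8), (2|359) = +1, and (2|359)^2 = +1. Now have -(57|359).
57 ≡ 1 (mod 4), so quadratic reciprocity gives (57|359) = (359|57). Reduce: 359 ≡ 17 (mod 57). Now have -(17|57).
17 ≡ 1 (mod 4), so quadratic reciprocity gives (17|57) = (57|17). Reduce: 57 ≡ 6 (mod 17). Now have -(6|17).
Factor out 2: 6 = 2·3. Since 17 ≡ 1 (mod 8), (2|17) = +1. Now have -(3|17).
17 ≡ 1 (mod 4), so quadratic reciprocity gives (3|17) = (17|3). Reduce: 17 ≡ 2 (mod 3). Now have -(2|3).
Factor out 2: 2 = 2. Since 3 ≡ 3 (mod 8), (2|3) = -1. Now have (1|3).
(1|3) = 1. Collecting the sign factors: 1.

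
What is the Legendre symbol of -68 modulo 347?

(-68/347)
  = (279/347)    [-68 ≡ 279 mod 347]
  = -(347/279)    [QR: both ≡ 3 mod 4, sign flips]
  = -(68/279)    [347 ≡ 68 mod 279]
  = -(17/279)    [279 ≡ 7 mod 8 ⇒ (2/279)^2 = +1]
  = -(279/17)    [QR: 17 ≡ 1 mod 4, sign kept]
  = -(7/17)    [279 ≡ 7 mod 17]
  = -(17/7)    [QR: 17 ≡ 1 mod 4, sign kept]
  = -(3/7)    [17 ≡ 3 mod 7]
  = (7/3)    [QR: both ≡ 3 mod 4, sign flips]
  = (1/3)    [7 ≡ 1 mod 3]
  = 1    [(1/3) = 1]

1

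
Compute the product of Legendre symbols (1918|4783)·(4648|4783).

-1

By multiplicativity, (1918·4648|4783) = (1918|4783)·(4648|4783).
First factor (1918|4783):
(1918|4783)
  = (959|4783)    [4783 ≡ 7 mod 8 ⇒ (2|4783) = +1]
  = -(4783|959)    [QR: both ≡ 3 mod 4, sign flips]
  = -(947|959)    [4783 ≡ 947 mod 959]
  = (959|947)    [QR: both ≡ 3 mod 4, sign flips]
  = (12|947)    [959 ≡ 12 mod 947]
  = (3|947)    [947 ≡ 3 mod 8 ⇒ (2|947)^2 = +1]
  = -(947|3)    [QR: both ≡ 3 mod 4, sign flips]
  = -(2|3)    [947 ≡ 2 mod 3]
  = (1|3)    [3 ≡ 3 mod 8 ⇒ (2|3) = -1]
  = 1    [(1|3) = 1]
Second factor (4648|4783):
(4648|4783)
  = (581|4783)    [4783 ≡ 7 mod 8 ⇒ (2|4783)^3 = +1]
  = (4783|581)    [QR: 581 ≡ 1 mod 4, sign kept]
  = (135|581)    [4783 ≡ 135 mod 581]
  = (581|135)    [QR: 581 ≡ 1 mod 4, sign kept]
  = (41|135)    [581 ≡ 41 mod 135]
  = (135|41)    [QR: 41 ≡ 1 mod 4, sign kept]
  = (12|41)    [135 ≡ 12 mod 41]
  = (3|41)    [41 ≡ 1 mod 8 ⇒ (2|41)^2 = +1]
  = (41|3)    [QR: 41 ≡ 1 mod 4, sign kept]
  = (2|3)    [41 ≡ 2 mod 3]
  = -(1|3)    [3 ≡ 3 mod 8 ⇒ (2|3) = -1]
  = -1    [(1|3) = 1]
Product: (1)·(-1) = -1.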